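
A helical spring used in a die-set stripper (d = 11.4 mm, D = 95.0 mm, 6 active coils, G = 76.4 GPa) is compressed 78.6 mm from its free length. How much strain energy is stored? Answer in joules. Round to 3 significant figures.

k = Gd⁴/(8D³N_a) = (76.4×10³)(11.4⁴)/(8·95.0³·6) = 31.355 N/mm
U = ½kδ² = 0.5 × 31.355 × 78.6² = 96854 N·mm = 96.854 J

96.9 J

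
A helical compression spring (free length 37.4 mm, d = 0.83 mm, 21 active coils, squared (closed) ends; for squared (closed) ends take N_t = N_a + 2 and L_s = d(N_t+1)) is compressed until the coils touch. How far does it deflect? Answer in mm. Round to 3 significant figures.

17.5 mm

N_t = 23; L_s = 0.83·24 = 19.92 mm
δ_solid = L₀ − L_s = 37.4 − 19.92 = 17.48 mm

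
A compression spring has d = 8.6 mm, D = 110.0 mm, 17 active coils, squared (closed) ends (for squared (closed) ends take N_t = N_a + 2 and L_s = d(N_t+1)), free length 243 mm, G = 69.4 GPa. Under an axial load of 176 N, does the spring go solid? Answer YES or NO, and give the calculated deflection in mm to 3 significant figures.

YES, δ = 83.9 mm

k = Gd⁴/(8D³N_a) = (69.4×10³)(8.6⁴)/(8·110.0³·17) = 2.0972 N/mm
N_t = 19; L_s = 8.6·20 = 172 mm; δ_solid = L₀ − L_s = 243 − 172 = 71 mm
δ = F/k = 176/2.0972 = 83.922 mm
δ ≥ δ_solid → spring goes solid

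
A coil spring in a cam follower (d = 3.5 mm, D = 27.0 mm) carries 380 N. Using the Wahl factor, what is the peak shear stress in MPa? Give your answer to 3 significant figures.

Spring index C = D/d = 27.0/3.5 = 7.7143
K_W = (4C−1)/(4C−4) + 0.615/C = 29.857/26.857 + 0.0797 = 1.1914
τ₀ = 8FD/(πd³) = 8·380·27.0/(π·3.5³) = 82080/134.7 = 609.37 MPa
τ_max = K·τ₀ = 1.1914 × 609.37 = 726.02 MPa

726 MPa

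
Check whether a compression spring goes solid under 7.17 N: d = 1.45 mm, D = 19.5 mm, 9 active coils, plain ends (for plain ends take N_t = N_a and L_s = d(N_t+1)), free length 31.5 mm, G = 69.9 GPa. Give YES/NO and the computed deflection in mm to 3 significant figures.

NO, δ = 12.4 mm

k = Gd⁴/(8D³N_a) = (69.9×10³)(1.45⁴)/(8·19.5³·9) = 0.57878 N/mm
N_t = 9; L_s = 1.45·10 = 14.5 mm; δ_solid = L₀ − L_s = 31.5 − 14.5 = 17 mm
δ = F/k = 7.17/0.57878 = 12.388 mm
δ < δ_solid → spring does not go solid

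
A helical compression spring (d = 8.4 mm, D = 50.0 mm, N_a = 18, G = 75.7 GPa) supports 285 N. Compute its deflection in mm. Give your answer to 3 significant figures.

k = Gd⁴/(8D³N_a) = (75.7×10³)(8.4⁴)/(8·50.0³·18) = 20.938 N/mm
δ = F/k = 285 / 20.938 = 13.611 mm

13.6 mm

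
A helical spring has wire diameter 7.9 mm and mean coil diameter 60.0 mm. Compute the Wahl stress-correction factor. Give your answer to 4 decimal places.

C = D/d = 60.0/7.9 = 7.5949
K_W = (4C−1)/(4C−4) + 0.615/C = 29.380/26.380 + 0.0810 = 1.1947

1.1947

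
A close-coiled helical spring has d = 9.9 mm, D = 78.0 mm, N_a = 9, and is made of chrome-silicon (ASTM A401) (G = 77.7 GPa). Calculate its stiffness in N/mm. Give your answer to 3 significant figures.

k = Gd⁴/(8D³N_a) = (77.7×10³ × 9.9⁴) / (8 × 78.0³ × 9)
  = 7.46383e+08 / 3.41677e+07 = 21.845 N/mm

21.8 N/mm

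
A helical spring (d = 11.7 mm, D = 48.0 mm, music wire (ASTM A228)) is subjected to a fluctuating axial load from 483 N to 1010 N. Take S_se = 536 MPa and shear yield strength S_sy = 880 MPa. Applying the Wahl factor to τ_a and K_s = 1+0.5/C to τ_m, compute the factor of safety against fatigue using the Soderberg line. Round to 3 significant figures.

8.01

C = D/d = 48.0/11.7 = 4.1026; K_W = (4C−1)/(4C−4)+0.615/C = 1.3916; K_s = 1+0.5/C = 1.1219
F_a = (F_max−F_min)/2 = 263.5 N; F_m = (F_max+F_min)/2 = 746.5 N
τ_a = K_W·8F_aD/(πd³) = 1.3916 × 20.11 = 27.985 MPa
τ_m = K_s·8F_mD/(πd³) = 1.1219 × 56.971 = 63.914 MPa
Soderberg: 1/n_f = τ_a/S_se + τ_m/S_sy = 27.985/536 + 63.914/880 = 0.05221 + 0.07263 = 0.12484
n_f = 1/0.12484 = 8.01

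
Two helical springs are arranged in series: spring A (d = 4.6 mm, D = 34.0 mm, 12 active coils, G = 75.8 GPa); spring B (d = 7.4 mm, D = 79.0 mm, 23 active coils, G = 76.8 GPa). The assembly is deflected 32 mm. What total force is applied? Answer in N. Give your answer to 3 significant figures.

63.4 N

k_A = Gd⁴/(8D³N_a) = (75.8×10³)(4.6⁴)/(8·34.0³·12) = 8.9948 N/mm
k_B = Gd⁴/(8D³N_a) = (76.8×10³)(7.4⁴)/(8·79.0³·23) = 2.5386 N/mm
Series: 1/k_eq = 1/8.9948 + 1/2.5386 = 0.5051; k_eq = 1.9798 N/mm
F = k_eq·δ = 1.9798·32 = 63.354 N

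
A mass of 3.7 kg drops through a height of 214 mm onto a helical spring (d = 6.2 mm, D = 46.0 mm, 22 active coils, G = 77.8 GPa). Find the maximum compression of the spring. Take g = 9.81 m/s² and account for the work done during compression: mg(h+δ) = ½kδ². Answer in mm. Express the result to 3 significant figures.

53.8 mm

k = Gd⁴/(8D³N_a) = (77.8×10³)(6.2⁴)/(8·46.0³·22) = 6.7106 N/mm
W = mg = 3.7 × 9.81 = 36.297 N
½kδ² − Wδ − Wh = 0 → δ = (W + √(W² + 2kWh))/k
δ = (36.297 + √(1317.5 + 104250))/6.7106 = (36.297 + 324.91)/6.7106 = 53.827 mm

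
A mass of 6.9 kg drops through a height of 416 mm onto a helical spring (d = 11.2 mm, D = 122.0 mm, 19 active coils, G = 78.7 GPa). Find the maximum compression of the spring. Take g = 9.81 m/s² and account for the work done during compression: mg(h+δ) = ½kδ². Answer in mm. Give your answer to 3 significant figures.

128 mm

k = Gd⁴/(8D³N_a) = (78.7×10³)(11.2⁴)/(8·122.0³·19) = 4.4867 N/mm
W = mg = 6.9 × 9.81 = 67.689 N
½kδ² − Wδ − Wh = 0 → δ = (W + √(W² + 2kWh))/k
δ = (67.689 + √(4581.8 + 252677))/4.4867 = (67.689 + 507.21)/4.4867 = 128.13 mm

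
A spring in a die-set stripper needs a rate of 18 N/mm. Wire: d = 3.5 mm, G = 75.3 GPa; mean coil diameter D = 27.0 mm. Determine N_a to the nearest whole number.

4

N_a = Gd⁴/(8D³k) = (75.3×10³ × 3.5⁴)/(8 × 27.0³ × 18)
    = 1.12997e+07 / 2.83435e+06 = 3.987 → 4 coils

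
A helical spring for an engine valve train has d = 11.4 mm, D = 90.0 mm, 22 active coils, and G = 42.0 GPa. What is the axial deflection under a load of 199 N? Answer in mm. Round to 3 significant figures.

k = Gd⁴/(8D³N_a) = (42.0×10³)(11.4⁴)/(8·90.0³·22) = 5.5288 N/mm
δ = F/k = 199 / 5.5288 = 35.994 mm

36.0 mm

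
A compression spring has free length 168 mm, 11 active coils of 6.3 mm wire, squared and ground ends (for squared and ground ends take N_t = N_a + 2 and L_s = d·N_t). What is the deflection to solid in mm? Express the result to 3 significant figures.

N_t = 13; L_s = 6.3·13 = 81.9 mm
δ_solid = L₀ − L_s = 168 − 81.9 = 86.1 mm

86.1 mm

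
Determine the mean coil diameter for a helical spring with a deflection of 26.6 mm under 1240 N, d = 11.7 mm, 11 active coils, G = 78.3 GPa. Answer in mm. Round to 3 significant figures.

71.0 mm

Required rate k = F/δ = 1240/26.6 = 46.617 N/mm
D = (Gd⁴/(8N_a·k))^(1/3) = (78.3×10³·11.7⁴/(8·11·46.617))^(1/3)
  = (357670)^(1/3) = 70.9841 mm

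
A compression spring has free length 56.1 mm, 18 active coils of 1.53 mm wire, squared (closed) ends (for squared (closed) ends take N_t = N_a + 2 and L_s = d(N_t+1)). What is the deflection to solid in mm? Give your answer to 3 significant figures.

N_t = 20; L_s = 1.53·21 = 32.13 mm
δ_solid = L₀ − L_s = 56.1 − 32.13 = 23.97 mm

24.0 mm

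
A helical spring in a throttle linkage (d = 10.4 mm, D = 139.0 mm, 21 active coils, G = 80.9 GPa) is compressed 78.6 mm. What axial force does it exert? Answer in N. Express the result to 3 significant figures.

165 N

k = Gd⁴/(8D³N_a) = (80.9×10³)(10.4⁴)/(8·139.0³·21) = 2.0976 N/mm
F = k·δ = 2.0976 × 78.6 = 164.87 N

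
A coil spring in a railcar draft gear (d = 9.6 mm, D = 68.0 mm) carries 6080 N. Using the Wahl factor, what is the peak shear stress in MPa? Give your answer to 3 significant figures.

Spring index C = D/d = 68.0/9.6 = 7.0833
K_W = (4C−1)/(4C−4) + 0.615/C = 27.333/24.333 + 0.0868 = 1.2101
τ₀ = 8FD/(πd³) = 8·6080·68.0/(π·9.6³) = 3.30752e+06/2779.5 = 1190 MPa
τ_max = K·τ₀ = 1.2101 × 1190 = 1440 MPa

1440 MPa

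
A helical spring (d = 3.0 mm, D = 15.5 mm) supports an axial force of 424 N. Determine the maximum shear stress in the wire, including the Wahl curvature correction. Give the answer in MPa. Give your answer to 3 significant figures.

Spring index C = D/d = 15.5/3.0 = 5.1667
K_W = (4C−1)/(4C−4) + 0.615/C = 19.667/16.667 + 0.1190 = 1.2990
τ₀ = 8FD/(πd³) = 8·424·15.5/(π·3.0³) = 52576/84.823 = 619.83 MPa
τ_max = K·τ₀ = 1.2990 × 619.83 = 805.18 MPa

805 MPa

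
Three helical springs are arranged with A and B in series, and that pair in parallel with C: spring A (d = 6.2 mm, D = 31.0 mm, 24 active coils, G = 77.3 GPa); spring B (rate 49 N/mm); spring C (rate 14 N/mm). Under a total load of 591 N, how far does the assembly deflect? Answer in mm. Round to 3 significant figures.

21.0 mm

k_A = Gd⁴/(8D³N_a) = (77.3×10³)(6.2⁴)/(8·31.0³·24) = 19.969 N/mm
Springs A,B series: k_AB = 1/(1/19.969+1/49) = 14.187 N/mm; parallel with C: k_eq = 14.187+14 = 28.187 N/mm
δ = F/k_eq = 591/28.187 = 20.967 mm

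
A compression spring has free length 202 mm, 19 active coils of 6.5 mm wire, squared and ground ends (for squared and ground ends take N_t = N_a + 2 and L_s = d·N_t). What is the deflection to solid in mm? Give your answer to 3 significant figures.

N_t = 21; L_s = 6.5·21 = 136.5 mm
δ_solid = L₀ − L_s = 202 − 136.5 = 65.5 mm

65.5 mm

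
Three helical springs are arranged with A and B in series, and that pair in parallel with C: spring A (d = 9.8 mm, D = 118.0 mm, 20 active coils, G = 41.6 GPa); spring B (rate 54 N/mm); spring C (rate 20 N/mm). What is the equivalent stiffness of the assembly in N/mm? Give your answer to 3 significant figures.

k_A = Gd⁴/(8D³N_a) = (41.6×10³)(9.8⁴)/(8·118.0³·20) = 1.4596 N/mm
Springs A,B series: k_AB = 1/(1/1.4596+1/54) = 1.4212 N/mm; parallel with C: k_eq = 1.4212+20 = 21.421 N/mm

21.4 N/mm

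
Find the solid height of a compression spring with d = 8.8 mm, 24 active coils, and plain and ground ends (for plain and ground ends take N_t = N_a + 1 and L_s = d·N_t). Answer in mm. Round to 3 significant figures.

220 mm

plain and ground ends: N_t = N_a + 1 = 24 + 1 = 25
L_s = d·N_t = 8.8 × 25 = 220 mm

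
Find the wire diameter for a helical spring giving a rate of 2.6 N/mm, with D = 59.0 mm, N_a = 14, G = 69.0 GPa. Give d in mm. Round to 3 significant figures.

d = (8D³N_a·k / G)^(1/4) = (8·59.0³·14·2.6 / (69.0×10³))^0.25
  = (866.76)^0.25 = 5.4259 mm

5.43 mm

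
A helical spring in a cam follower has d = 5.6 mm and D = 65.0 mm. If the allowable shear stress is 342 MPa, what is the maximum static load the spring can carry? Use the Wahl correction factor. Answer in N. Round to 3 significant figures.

C = D/d = 65.0/5.6 = 11.6071
K_W = (4C−1)/(4C−4) + 0.615/C = 45.429/42.429 + 0.0530 = 1.1237
τ_max = K·8FD/(πd³) → F_max = τ_allow·πd³/(8DK)
F_max = 342·π·5.6³/(8·65.0·1.1237) = 1.8869e+05/584.32 = 322.92 N

323 N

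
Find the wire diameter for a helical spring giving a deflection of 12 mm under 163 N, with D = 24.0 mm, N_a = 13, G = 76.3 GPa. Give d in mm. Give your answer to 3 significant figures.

4.00 mm

Required rate k = F/δ = 163/12 = 13.583 N/mm
d = (8D³N_a·k / G)^(1/4) = (8·24.0³·13·13.583 / (76.3×10³))^0.25
  = (255.95)^0.25 = 3.9998 mm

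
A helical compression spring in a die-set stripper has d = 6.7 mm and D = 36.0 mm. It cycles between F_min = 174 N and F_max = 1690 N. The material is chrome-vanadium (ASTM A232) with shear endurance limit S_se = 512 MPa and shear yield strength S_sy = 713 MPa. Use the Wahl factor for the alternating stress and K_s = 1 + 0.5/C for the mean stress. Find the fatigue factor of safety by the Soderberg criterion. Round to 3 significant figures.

C = D/d = 36.0/6.7 = 5.3731; K_W = (4C−1)/(4C−4)+0.615/C = 1.2860; K_s = 1+0.5/C = 1.0931
F_a = (F_max−F_min)/2 = 758 N; F_m = (F_max+F_min)/2 = 932 N
τ_a = K_W·8F_aD/(πd³) = 1.2860 × 231.04 = 297.11 MPa
τ_m = K_s·8F_mD/(πd³) = 1.0931 × 284.08 = 310.51 MPa
Soderberg: 1/n_f = τ_a/S_se + τ_m/S_sy = 297.11/512 + 310.51/713 = 0.58029 + 0.43550 = 1.0158
n_f = 1/1.0158 = 0.9845

0.984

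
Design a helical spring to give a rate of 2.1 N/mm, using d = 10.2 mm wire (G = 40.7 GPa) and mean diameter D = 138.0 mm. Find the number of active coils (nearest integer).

N_a = Gd⁴/(8D³k) = (40.7×10³ × 10.2⁴)/(8 × 138.0³ × 2.1)
    = 4.4055e+08 / 4.41516e+07 = 9.978 → 10 coils

10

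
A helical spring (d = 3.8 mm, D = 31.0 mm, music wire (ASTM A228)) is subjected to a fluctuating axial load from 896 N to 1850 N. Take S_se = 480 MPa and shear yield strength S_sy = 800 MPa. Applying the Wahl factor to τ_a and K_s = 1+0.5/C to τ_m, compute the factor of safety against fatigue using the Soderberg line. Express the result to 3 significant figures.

C = D/d = 31.0/3.8 = 8.1579; K_W = (4C−1)/(4C−4)+0.615/C = 1.1802; K_s = 1+0.5/C = 1.0613
F_a = (F_max−F_min)/2 = 477 N; F_m = (F_max+F_min)/2 = 1373 N
τ_a = K_W·8F_aD/(πd³) = 1.1802 × 686.23 = 809.87 MPa
τ_m = K_s·8F_mD/(πd³) = 1.0613 × 1975.2 = 2096.3 MPa
Soderberg: 1/n_f = τ_a/S_se + τ_m/S_sy = 809.87/480 + 2096.3/800 = 1.68722 + 2.62039 = 4.3076
n_f = 1/4.3076 = 0.2321

0.232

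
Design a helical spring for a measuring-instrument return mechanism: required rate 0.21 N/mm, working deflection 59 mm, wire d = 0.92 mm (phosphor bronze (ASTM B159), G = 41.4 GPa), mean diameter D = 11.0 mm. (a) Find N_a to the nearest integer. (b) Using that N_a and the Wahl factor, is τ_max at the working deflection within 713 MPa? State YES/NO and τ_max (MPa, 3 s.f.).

(a) 13 coils; (b) YES, τ_max = 509 MPa

N_a = Gd⁴/(8D³k) = (41.4×10³)(0.92⁴)/(8·11.0³·0.21) = 13.26 → N_a = 13
Actual rate k = Gd⁴/(8D³·13) = 0.21426 N/mm
Working load F = kδ = 0.21426·59 = 12.641 N
C = 11.0/0.92 = 11.9565; K_W = (4C−1)/(4C−4)+0.615/C = 1.1199
τ_max = K_W·8FD/(πd³) = 1.1199·454.74 = 509.26 MPa
τ_max ≤ 713 MPa → acceptable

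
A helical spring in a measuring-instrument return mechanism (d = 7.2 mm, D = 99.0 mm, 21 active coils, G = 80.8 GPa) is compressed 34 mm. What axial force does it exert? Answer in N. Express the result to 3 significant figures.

k = Gd⁴/(8D³N_a) = (80.8×10³)(7.2⁴)/(8·99.0³·21) = 1.3321 N/mm
F = k·δ = 1.3321 × 34 = 45.29 N

45.3 N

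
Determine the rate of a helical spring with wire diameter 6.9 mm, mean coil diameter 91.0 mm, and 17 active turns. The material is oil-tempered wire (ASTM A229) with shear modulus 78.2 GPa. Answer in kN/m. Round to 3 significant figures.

k = Gd⁴/(8D³N_a) = (78.2×10³ × 6.9⁴) / (8 × 91.0³ × 17)
  = 1.77257e+08 / 1.02486e+08 = 1.7296 N/mm

1.73 kN/m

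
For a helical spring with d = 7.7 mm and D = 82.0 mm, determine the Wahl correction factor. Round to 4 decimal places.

1.1355

C = D/d = 82.0/7.7 = 10.6494
K_W = (4C−1)/(4C−4) + 0.615/C = 41.597/38.597 + 0.0577 = 1.1355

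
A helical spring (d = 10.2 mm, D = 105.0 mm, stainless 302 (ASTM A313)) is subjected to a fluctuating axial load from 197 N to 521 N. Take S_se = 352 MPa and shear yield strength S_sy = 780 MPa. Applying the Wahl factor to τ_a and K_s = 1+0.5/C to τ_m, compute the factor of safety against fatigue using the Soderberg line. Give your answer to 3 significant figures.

C = D/d = 105.0/10.2 = 10.2941; K_W = (4C−1)/(4C−4)+0.615/C = 1.1404; K_s = 1+0.5/C = 1.0486
F_a = (F_max−F_min)/2 = 162 N; F_m = (F_max+F_min)/2 = 359 N
τ_a = K_W·8F_aD/(πd³) = 1.1404 × 40.817 = 46.55 MPa
τ_m = K_s·8F_mD/(πd³) = 1.0486 × 90.453 = 94.847 MPa
Soderberg: 1/n_f = τ_a/S_se + τ_m/S_sy = 46.55/352 + 94.847/780 = 0.13224 + 0.12160 = 0.25384
n_f = 1/0.25384 = 3.939

3.94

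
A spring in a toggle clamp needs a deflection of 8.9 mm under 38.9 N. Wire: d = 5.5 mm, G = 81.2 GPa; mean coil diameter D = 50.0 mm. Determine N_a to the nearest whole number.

Required rate k = F/δ = 38.9/8.9 = 4.3708 N/mm
N_a = Gd⁴/(8D³k) = (81.2×10³ × 5.5⁴)/(8 × 50.0³ × 4.3708)
    = 7.43031e+07 / 4.37079e+06 = 17 → 17 coils

17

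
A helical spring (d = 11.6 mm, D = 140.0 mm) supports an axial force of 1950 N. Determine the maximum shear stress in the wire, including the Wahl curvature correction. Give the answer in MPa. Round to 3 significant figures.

498 MPa

Spring index C = D/d = 140.0/11.6 = 12.0690
K_W = (4C−1)/(4C−4) + 0.615/C = 47.276/44.276 + 0.0510 = 1.1187
τ₀ = 8FD/(πd³) = 8·1950·140.0/(π·11.6³) = 2.184e+06/4903.7 = 445.38 MPa
τ_max = K·τ₀ = 1.1187 × 445.38 = 498.25 MPa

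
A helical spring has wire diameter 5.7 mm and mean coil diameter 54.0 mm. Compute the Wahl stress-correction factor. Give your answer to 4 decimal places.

C = D/d = 54.0/5.7 = 9.4737
K_W = (4C−1)/(4C−4) + 0.615/C = 36.895/33.895 + 0.0649 = 1.1534

1.1534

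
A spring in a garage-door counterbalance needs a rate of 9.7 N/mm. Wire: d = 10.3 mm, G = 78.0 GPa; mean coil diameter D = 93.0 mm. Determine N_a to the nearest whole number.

14

N_a = Gd⁴/(8D³k) = (78.0×10³ × 10.3⁴)/(8 × 93.0³ × 9.7)
    = 8.77897e+08 / 6.24181e+07 = 14.06 → 14 coils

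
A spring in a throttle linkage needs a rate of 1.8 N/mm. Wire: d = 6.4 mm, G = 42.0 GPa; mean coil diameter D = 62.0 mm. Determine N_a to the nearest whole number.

N_a = Gd⁴/(8D³k) = (42.0×10³ × 6.4⁴)/(8 × 62.0³ × 1.8)
    = 7.04643e+07 / 3.43192e+06 = 20.53 → 21 coils

21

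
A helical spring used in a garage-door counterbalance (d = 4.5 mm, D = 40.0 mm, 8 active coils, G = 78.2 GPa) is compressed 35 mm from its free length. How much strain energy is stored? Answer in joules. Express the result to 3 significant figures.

k = Gd⁴/(8D³N_a) = (78.2×10³)(4.5⁴)/(8·40.0³·8) = 7.8288 N/mm
U = ½kδ² = 0.5 × 7.8288 × 35² = 4795.2 N·mm = 4.7952 J

4.80 J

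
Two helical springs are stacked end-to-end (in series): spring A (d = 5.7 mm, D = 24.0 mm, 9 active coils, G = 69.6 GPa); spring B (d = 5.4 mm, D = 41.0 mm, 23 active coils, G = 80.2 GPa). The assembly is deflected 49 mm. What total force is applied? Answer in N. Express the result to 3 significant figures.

246 N

k_A = Gd⁴/(8D³N_a) = (69.6×10³)(5.7⁴)/(8·24.0³·9) = 73.815 N/mm
k_B = Gd⁴/(8D³N_a) = (80.2×10³)(5.4⁴)/(8·41.0³·23) = 5.3775 N/mm
Series: 1/k_eq = 1/73.815 + 1/5.3775 = 0.19951; k_eq = 5.0123 N/mm
F = k_eq·δ = 5.0123·49 = 245.6 N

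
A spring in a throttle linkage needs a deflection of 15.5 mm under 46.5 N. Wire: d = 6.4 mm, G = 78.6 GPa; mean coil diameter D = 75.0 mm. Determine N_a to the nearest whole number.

Required rate k = F/δ = 46.5/15.5 = 3 N/mm
N_a = Gd⁴/(8D³k) = (78.6×10³ × 6.4⁴)/(8 × 75.0³ × 3)
    = 1.31869e+08 / 1.0125e+07 = 13.02 → 13 coils

13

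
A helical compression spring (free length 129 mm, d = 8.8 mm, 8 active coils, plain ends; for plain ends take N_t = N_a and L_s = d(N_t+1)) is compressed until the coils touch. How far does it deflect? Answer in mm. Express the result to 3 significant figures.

N_t = 8; L_s = 8.8·9 = 79.2 mm
δ_solid = L₀ − L_s = 129 − 79.2 = 49.8 mm

49.8 mm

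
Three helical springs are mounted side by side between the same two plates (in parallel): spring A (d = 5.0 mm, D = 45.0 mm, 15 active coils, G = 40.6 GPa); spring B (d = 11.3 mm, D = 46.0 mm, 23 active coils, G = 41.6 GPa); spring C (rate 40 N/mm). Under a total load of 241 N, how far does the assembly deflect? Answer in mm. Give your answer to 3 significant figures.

3.01 mm

k_A = Gd⁴/(8D³N_a) = (40.6×10³)(5.0⁴)/(8·45.0³·15) = 2.3205 N/mm
k_B = Gd⁴/(8D³N_a) = (41.6×10³)(11.3⁴)/(8·46.0³·23) = 37.872 N/mm
Parallel: k_eq = 2.3205 + 37.872 + 40 = 80.192 N/mm
δ = F/k_eq = 241/80.192 = 3.0053 mm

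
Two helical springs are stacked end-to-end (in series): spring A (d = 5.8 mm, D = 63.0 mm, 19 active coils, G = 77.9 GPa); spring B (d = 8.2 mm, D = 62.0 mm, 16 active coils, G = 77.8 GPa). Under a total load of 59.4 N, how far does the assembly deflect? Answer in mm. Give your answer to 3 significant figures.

30.8 mm

k_A = Gd⁴/(8D³N_a) = (77.9×10³)(5.8⁴)/(8·63.0³·19) = 2.3194 N/mm
k_B = Gd⁴/(8D³N_a) = (77.8×10³)(8.2⁴)/(8·62.0³·16) = 11.531 N/mm
Series: 1/k_eq = 1/2.3194 + 1/11.531 = 0.51786; k_eq = 1.931 N/mm
δ = F/k_eq = 59.4/1.931 = 30.761 mm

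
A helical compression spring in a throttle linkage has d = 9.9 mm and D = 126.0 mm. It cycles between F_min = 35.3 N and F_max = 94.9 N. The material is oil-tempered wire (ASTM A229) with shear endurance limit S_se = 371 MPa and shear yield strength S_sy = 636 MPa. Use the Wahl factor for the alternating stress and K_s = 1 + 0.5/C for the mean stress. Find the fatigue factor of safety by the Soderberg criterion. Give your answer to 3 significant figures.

C = D/d = 126.0/9.9 = 12.7273; K_W = (4C−1)/(4C−4)+0.615/C = 1.1123; K_s = 1+0.5/C = 1.0393
F_a = (F_max−F_min)/2 = 29.8 N; F_m = (F_max+F_min)/2 = 65.1 N
τ_a = K_W·8F_aD/(πd³) = 1.1123 × 9.8542 = 10.961 MPa
τ_m = K_s·8F_mD/(πd³) = 1.0393 × 21.527 = 22.373 MPa
Soderberg: 1/n_f = τ_a/S_se + τ_m/S_sy = 10.961/371 + 22.373/636 = 0.02954 + 0.03518 = 0.064721
n_f = 1/0.064721 = 15.45

15.5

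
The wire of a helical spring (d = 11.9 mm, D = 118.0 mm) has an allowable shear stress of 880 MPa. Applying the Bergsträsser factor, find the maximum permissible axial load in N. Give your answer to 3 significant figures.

C = D/d = 118.0/11.9 = 9.9160
K_B = (4C+2)/(4C−3) = 41.664/36.664 = 1.1364
τ_max = K·8FD/(πd³) → F_max = τ_allow·πd³/(8DK)
F_max = 880·π·11.9³/(8·118.0·1.1364) = 4.6588e+06/1072.7 = 4342.9 N

4340 N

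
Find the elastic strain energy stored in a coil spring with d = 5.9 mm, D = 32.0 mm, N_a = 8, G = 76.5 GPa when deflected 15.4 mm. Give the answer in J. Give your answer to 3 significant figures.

k = Gd⁴/(8D³N_a) = (76.5×10³)(5.9⁴)/(8·32.0³·8) = 44.202 N/mm
U = ½kδ² = 0.5 × 44.202 × 15.4² = 5241.4 N·mm = 5.2414 J

5.24 J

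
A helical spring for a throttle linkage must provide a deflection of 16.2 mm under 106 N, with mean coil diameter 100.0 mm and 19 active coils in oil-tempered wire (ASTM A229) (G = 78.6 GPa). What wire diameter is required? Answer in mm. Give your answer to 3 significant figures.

10.6 mm

Required rate k = F/δ = 106/16.2 = 6.5432 N/mm
d = (8D³N_a·k / G)^(1/4) = (8·100.0³·19·6.5432 / (78.6×10³))^0.25
  = (12654)^0.25 = 10.6060 mm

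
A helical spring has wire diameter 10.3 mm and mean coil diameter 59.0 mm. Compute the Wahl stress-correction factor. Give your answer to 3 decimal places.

C = D/d = 59.0/10.3 = 5.7282
K_W = (4C−1)/(4C−4) + 0.615/C = 21.913/18.913 + 0.1074 = 1.2660

1.266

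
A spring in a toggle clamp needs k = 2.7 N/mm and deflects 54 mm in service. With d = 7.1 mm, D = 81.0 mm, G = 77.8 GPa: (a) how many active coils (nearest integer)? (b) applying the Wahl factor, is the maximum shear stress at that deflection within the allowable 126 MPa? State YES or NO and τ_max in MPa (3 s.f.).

(a) 17 coils; (b) YES, τ_max = 95.8 MPa

N_a = Gd⁴/(8D³k) = (77.8×10³)(7.1⁴)/(8·81.0³·2.7) = 17.22 → N_a = 17
Actual rate k = Gd⁴/(8D³·17) = 2.7354 N/mm
Working load F = kδ = 2.7354·54 = 147.71 N
C = 81.0/7.1 = 11.4085; K_W = (4C−1)/(4C−4)+0.615/C = 1.1260
τ_max = K_W·8FD/(πd³) = 1.1260·85.126 = 95.849 MPa
τ_max ≤ 126 MPa → acceptable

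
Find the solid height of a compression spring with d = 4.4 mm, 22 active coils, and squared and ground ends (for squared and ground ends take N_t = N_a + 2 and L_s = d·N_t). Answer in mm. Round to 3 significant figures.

squared and ground ends: N_t = N_a + 2 = 22 + 2 = 24
L_s = d·N_t = 4.4 × 24 = 105.6 mm

106 mm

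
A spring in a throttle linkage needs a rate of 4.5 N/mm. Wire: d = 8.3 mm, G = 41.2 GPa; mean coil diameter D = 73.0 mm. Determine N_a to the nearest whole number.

N_a = Gd⁴/(8D³k) = (41.2×10³ × 8.3⁴)/(8 × 73.0³ × 4.5)
    = 1.95528e+08 / 1.40046e+07 = 13.96 → 14 coils

14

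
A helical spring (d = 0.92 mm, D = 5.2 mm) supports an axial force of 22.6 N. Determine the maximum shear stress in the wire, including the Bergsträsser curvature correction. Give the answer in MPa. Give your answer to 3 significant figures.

482 MPa

Spring index C = D/d = 5.2/0.92 = 5.6522
K_B = (4C+2)/(4C−3) = 24.609/19.609 = 1.2550
τ₀ = 8FD/(πd³) = 8·22.6·5.2/(π·0.92³) = 940.16/2.4463 = 384.32 MPa
τ_max = K·τ₀ = 1.2550 × 384.32 = 482.31 MPa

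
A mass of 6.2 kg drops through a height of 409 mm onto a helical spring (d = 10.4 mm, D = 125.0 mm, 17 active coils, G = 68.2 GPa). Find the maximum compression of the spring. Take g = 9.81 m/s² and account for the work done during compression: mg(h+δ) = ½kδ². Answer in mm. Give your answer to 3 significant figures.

k = Gd⁴/(8D³N_a) = (68.2×10³)(10.4⁴)/(8·125.0³·17) = 3.0036 N/mm
W = mg = 6.2 × 9.81 = 60.822 N
½kδ² − Wδ − Wh = 0 → δ = (W + √(W² + 2kWh))/k
δ = (60.822 + √(3699.3 + 149439))/3.0036 = (60.822 + 391.33)/3.0036 = 150.53 mm

151 mm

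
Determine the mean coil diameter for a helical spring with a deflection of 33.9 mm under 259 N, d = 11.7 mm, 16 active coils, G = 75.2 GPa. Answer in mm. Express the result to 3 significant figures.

Required rate k = F/δ = 259/33.9 = 7.6401 N/mm
D = (Gd⁴/(8N_a·k))^(1/3) = (75.2×10³·11.7⁴/(8·16·7.6401))^(1/3)
  = (1.44096e+06)^(1/3) = 112.9494 mm

113 mm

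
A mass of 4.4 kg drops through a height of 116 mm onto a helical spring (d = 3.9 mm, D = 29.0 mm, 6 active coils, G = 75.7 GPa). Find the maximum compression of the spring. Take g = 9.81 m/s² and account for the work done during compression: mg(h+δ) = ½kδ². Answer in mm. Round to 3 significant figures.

28.9 mm

k = Gd⁴/(8D³N_a) = (75.7×10³)(3.9⁴)/(8·29.0³·6) = 14.96 N/mm
W = mg = 4.4 × 9.81 = 43.164 N
½kδ² − Wδ − Wh = 0 → δ = (W + √(W² + 2kWh))/k
δ = (43.164 + √(1863.1 + 149806))/14.96 = (43.164 + 389.45)/14.96 = 28.919 mm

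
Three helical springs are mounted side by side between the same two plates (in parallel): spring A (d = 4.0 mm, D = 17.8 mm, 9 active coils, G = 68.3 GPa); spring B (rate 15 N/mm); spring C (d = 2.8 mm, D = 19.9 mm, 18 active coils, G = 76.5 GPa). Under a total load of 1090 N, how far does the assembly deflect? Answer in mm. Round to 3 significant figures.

k_A = Gd⁴/(8D³N_a) = (68.3×10³)(4.0⁴)/(8·17.8³·9) = 43.059 N/mm
k_C = Gd⁴/(8D³N_a) = (76.5×10³)(2.8⁴)/(8·19.9³·18) = 4.1435 N/mm
Parallel: k_eq = 43.059 + 15 + 4.1435 = 62.203 N/mm
δ = F/k_eq = 1090/62.203 = 17.523 mm

17.5 mm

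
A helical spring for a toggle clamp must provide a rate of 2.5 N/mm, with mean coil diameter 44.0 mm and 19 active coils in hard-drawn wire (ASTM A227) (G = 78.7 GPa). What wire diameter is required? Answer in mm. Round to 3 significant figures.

d = (8D³N_a·k / G)^(1/4) = (8·44.0³·19·2.5 / (78.7×10³))^0.25
  = (411.31)^0.25 = 4.5034 mm

4.50 mm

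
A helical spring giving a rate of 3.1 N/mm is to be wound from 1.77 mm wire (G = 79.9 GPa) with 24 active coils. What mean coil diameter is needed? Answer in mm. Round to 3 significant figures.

D = (Gd⁴/(8N_a·k))^(1/3) = (79.9×10³·1.77⁴/(8·24·3.1))^(1/3)
  = (1317.58)^(1/3) = 10.9629 mm

11.0 mm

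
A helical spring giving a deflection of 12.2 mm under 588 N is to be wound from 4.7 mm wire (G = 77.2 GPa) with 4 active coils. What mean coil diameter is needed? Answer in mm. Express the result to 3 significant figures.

29.0 mm

Required rate k = F/δ = 588/12.2 = 48.197 N/mm
D = (Gd⁴/(8N_a·k))^(1/3) = (77.2×10³·4.7⁴/(8·4·48.197))^(1/3)
  = (24425.4)^(1/3) = 29.0144 mm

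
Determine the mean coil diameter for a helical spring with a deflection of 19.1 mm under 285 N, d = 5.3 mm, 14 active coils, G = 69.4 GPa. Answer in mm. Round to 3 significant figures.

32.0 mm

Required rate k = F/δ = 285/19.1 = 14.921 N/mm
D = (Gd⁴/(8N_a·k))^(1/3) = (69.4×10³·5.3⁴/(8·14·14.921))^(1/3)
  = (32766.8)^(1/3) = 31.9996 mm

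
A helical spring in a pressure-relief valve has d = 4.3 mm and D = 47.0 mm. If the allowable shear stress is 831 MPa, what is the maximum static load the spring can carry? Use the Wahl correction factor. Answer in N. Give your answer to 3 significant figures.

488 N

C = D/d = 47.0/4.3 = 10.9302
K_W = (4C−1)/(4C−4) + 0.615/C = 42.721/39.721 + 0.0563 = 1.1318
τ_max = K·8FD/(πd³) → F_max = τ_allow·πd³/(8DK)
F_max = 831·π·4.3³/(8·47.0·1.1318) = 2.0757e+05/425.55 = 487.75 N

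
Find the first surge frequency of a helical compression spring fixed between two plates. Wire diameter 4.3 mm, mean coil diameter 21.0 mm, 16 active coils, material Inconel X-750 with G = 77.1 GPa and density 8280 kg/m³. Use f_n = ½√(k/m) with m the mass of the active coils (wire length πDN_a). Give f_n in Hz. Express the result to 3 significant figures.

209 Hz

k = Gd⁴/(8D³N_a) = (77.1×10³)(4.3⁴)/(8·21.0³·16) = 22.236 N/mm = 22236 N/m
Wire length L = πDN_a = π·21.0·16 = 1055.6 mm
m = ρ·(πd²/4)·L = 8280 × 14.522×10⁻⁶ m² × 1.0556 m = 0.12692 kg
f_n = ½√(k/m) = 0.5·√(22236/0.12692) = 0.5·√(1.7519e+05) = 209.28 Hz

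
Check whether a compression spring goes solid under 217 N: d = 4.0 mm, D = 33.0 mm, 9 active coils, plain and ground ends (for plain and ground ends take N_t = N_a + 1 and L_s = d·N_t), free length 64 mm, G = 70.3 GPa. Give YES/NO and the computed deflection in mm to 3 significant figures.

YES, δ = 31.2 mm

k = Gd⁴/(8D³N_a) = (70.3×10³)(4.0⁴)/(8·33.0³·9) = 6.9554 N/mm
N_t = 10; L_s = 4.0·10 = 40 mm; δ_solid = L₀ − L_s = 64 − 40 = 24 mm
δ = F/k = 217/6.9554 = 31.199 mm
δ ≥ δ_solid → spring goes solid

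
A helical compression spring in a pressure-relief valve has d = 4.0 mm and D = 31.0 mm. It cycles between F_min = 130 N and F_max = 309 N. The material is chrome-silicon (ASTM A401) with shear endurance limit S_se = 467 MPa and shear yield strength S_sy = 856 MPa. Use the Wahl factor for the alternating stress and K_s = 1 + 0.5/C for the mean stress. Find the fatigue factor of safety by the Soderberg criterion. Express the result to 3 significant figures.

1.62

C = D/d = 31.0/4.0 = 7.7500; K_W = (4C−1)/(4C−4)+0.615/C = 1.1905; K_s = 1+0.5/C = 1.0645
F_a = (F_max−F_min)/2 = 89.5 N; F_m = (F_max+F_min)/2 = 219.5 N
τ_a = K_W·8F_aD/(πd³) = 1.1905 × 110.39 = 131.42 MPa
τ_m = K_s·8F_mD/(πd³) = 1.0645 × 270.74 = 288.21 MPa
Soderberg: 1/n_f = τ_a/S_se + τ_m/S_sy = 131.42/467 + 288.21/856 = 0.28141 + 0.33669 = 0.61811
n_f = 1/0.61811 = 1.618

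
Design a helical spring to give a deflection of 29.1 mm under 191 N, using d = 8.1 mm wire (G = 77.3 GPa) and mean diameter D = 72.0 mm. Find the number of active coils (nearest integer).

Required rate k = F/δ = 191/29.1 = 6.5636 N/mm
N_a = Gd⁴/(8D³k) = (77.3×10³ × 8.1⁴)/(8 × 72.0³ × 6.5636)
    = 3.32751e+08 / 1.95987e+07 = 16.98 → 17 coils

17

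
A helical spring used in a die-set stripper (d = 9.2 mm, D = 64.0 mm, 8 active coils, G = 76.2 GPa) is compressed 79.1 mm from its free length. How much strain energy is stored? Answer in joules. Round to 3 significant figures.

k = Gd⁴/(8D³N_a) = (76.2×10³)(9.2⁴)/(8·64.0³·8) = 32.538 N/mm
U = ½kδ² = 0.5 × 32.538 × 79.1² = 1.0179e+05 N·mm = 101.79 J

102 J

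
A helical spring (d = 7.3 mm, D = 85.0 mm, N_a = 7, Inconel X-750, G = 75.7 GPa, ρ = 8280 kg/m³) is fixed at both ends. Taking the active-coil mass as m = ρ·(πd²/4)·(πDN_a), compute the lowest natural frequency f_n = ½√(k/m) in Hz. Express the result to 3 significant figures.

49.1 Hz

k = Gd⁴/(8D³N_a) = (75.7×10³)(7.3⁴)/(8·85.0³·7) = 6.2509 N/mm = 6250.9 N/m
Wire length L = πDN_a = π·85.0·7 = 1869.2 mm
m = ρ·(πd²/4)·L = 8280 × 41.854×10⁻⁶ m² × 1.8692 m = 0.64779 kg
f_n = ½√(k/m) = 0.5·√(6250.9/0.64779) = 0.5·√(9649.6) = 49.116 Hz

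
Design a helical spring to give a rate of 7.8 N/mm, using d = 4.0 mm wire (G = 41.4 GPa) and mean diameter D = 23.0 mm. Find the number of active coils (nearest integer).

14

N_a = Gd⁴/(8D³k) = (41.4×10³ × 4.0⁴)/(8 × 23.0³ × 7.8)
    = 1.05984e+07 / 759221 = 13.96 → 14 coils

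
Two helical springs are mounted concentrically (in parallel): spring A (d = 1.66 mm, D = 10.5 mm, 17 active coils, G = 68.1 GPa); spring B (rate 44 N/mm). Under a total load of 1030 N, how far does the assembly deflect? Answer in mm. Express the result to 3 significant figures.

k_A = Gd⁴/(8D³N_a) = (68.1×10³)(1.66⁴)/(8·10.5³·17) = 3.2845 N/mm
Parallel: k_eq = 3.2845 + 44 = 47.285 N/mm
δ = F/k_eq = 1030/47.285 = 21.783 mm

21.8 mm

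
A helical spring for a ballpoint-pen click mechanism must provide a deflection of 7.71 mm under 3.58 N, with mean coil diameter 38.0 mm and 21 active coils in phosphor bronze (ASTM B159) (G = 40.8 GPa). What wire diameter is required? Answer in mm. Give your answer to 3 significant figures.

Required rate k = F/δ = 3.58/7.71 = 0.46433 N/mm
d = (8D³N_a·k / G)^(1/4) = (8·38.0³·21·0.46433 / (40.8×10³))^0.25
  = (104.91)^0.25 = 3.2004 mm

3.20 mm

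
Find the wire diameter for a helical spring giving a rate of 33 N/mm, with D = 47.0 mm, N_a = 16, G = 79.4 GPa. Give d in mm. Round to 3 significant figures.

8.62 mm

d = (8D³N_a·k / G)^(1/4) = (8·47.0³·16·33 / (79.4×10³))^0.25
  = (5523.3)^0.25 = 8.6208 mm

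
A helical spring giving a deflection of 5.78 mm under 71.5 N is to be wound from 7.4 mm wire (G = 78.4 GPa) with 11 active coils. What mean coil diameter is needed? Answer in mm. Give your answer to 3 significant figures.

Required rate k = F/δ = 71.5/5.78 = 12.37 N/mm
D = (Gd⁴/(8N_a·k))^(1/3) = (78.4×10³·7.4⁴/(8·11·12.37))^(1/3)
  = (215964)^(1/3) = 59.9967 mm

60.0 mm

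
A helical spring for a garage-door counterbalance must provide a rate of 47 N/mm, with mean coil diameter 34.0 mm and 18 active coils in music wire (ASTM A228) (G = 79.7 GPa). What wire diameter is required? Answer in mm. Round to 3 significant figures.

7.60 mm

d = (8D³N_a·k / G)^(1/4) = (8·34.0³·18·47 / (79.7×10³))^0.25
  = (3337.6)^0.25 = 7.6008 mm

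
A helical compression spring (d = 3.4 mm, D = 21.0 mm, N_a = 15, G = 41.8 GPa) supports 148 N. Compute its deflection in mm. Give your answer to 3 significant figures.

29.4 mm

k = Gd⁴/(8D³N_a) = (41.8×10³)(3.4⁴)/(8·21.0³·15) = 5.0264 N/mm
δ = F/k = 148 / 5.0264 = 29.445 mm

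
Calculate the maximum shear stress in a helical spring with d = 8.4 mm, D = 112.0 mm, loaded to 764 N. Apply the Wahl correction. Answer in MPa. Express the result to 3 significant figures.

Spring index C = D/d = 112.0/8.4 = 13.3333
K_W = (4C−1)/(4C−4) + 0.615/C = 52.333/49.333 + 0.0461 = 1.1069
τ₀ = 8FD/(πd³) = 8·764·112.0/(π·8.4³) = 684544/1862 = 367.63 MPa
τ_max = K·τ₀ = 1.1069 × 367.63 = 406.95 MPa

407 MPa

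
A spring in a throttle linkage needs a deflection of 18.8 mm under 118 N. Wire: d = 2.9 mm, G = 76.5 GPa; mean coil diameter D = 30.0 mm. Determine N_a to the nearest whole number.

4

Required rate k = F/δ = 118/18.8 = 6.2766 N/mm
N_a = Gd⁴/(8D³k) = (76.5×10³ × 2.9⁴)/(8 × 30.0³ × 6.2766)
    = 5.4107e+06 / 1.35574e+06 = 3.991 → 4 coils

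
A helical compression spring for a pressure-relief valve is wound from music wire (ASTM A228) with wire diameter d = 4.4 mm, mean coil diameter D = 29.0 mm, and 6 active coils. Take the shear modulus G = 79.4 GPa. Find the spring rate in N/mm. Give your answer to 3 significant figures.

25.4 N/mm

k = Gd⁴/(8D³N_a) = (79.4×10³ × 4.4⁴) / (8 × 29.0³ × 6)
  = 2.97599e+07 / 1.17067e+06 = 25.421 N/mm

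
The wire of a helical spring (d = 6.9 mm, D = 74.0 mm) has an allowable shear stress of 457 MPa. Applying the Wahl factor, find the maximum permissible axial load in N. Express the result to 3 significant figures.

C = D/d = 74.0/6.9 = 10.7246
K_W = (4C−1)/(4C−4) + 0.615/C = 41.899/38.899 + 0.0573 = 1.1345
τ_max = K·8FD/(πd³) → F_max = τ_allow·πd³/(8DK)
F_max = 457·π·6.9³/(8·74.0·1.1345) = 4.7164e+05/671.61 = 702.26 N

702 N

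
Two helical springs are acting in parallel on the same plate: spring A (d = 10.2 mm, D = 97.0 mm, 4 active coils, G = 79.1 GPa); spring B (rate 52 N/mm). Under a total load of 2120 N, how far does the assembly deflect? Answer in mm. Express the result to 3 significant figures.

26.1 mm

k_A = Gd⁴/(8D³N_a) = (79.1×10³)(10.2⁴)/(8·97.0³·4) = 29.316 N/mm
Parallel: k_eq = 29.316 + 52 = 81.316 N/mm
δ = F/k_eq = 2120/81.316 = 26.071 mm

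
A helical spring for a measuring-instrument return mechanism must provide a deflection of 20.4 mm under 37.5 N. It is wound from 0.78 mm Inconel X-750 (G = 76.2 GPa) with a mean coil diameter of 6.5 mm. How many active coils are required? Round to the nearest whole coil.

7

Required rate k = F/δ = 37.5/20.4 = 1.8382 N/mm
N_a = Gd⁴/(8D³k) = (76.2×10³ × 0.78⁴)/(8 × 6.5³ × 1.8382)
    = 28205.5 / 4038.6 = 6.984 → 7 coils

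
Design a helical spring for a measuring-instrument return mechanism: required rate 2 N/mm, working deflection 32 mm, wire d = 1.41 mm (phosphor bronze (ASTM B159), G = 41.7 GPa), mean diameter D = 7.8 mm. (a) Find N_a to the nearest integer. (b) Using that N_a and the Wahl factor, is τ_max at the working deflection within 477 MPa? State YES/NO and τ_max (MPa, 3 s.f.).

(a) 22 coils; (b) NO, τ_max = 571 MPa

N_a = Gd⁴/(8D³k) = (41.7×10³)(1.41⁴)/(8·7.8³·2) = 21.71 → N_a = 22
Actual rate k = Gd⁴/(8D³·22) = 1.9734 N/mm
Working load F = kδ = 1.9734·32 = 63.149 N
C = 7.8/1.41 = 5.5319; K_W = (4C−1)/(4C−4)+0.615/C = 1.2767
τ_max = K_W·8FD/(πd³) = 1.2767·447.45 = 571.24 MPa
τ_max > 477 MPa → exceeds allowable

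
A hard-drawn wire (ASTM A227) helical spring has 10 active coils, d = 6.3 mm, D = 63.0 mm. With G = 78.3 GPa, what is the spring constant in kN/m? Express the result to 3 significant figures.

k = Gd⁴/(8D³N_a) = (78.3×10³ × 6.3⁴) / (8 × 63.0³ × 10)
  = 1.23346e+08 / 2.00038e+07 = 6.1661 N/mm

6.17 kN/m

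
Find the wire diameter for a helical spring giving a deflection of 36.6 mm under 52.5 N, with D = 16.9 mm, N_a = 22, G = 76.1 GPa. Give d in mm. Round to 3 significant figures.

2.00 mm

Required rate k = F/δ = 52.5/36.6 = 1.4344 N/mm
d = (8D³N_a·k / G)^(1/4) = (8·16.9³·22·1.4344 / (76.1×10³))^0.25
  = (16.013)^0.25 = 2.0004 mm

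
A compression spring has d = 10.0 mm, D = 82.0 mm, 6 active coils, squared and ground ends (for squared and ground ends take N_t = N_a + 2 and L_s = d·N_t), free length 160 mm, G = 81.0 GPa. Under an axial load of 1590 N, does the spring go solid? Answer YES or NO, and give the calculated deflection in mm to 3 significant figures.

NO, δ = 52.0 mm

k = Gd⁴/(8D³N_a) = (81.0×10³)(10.0⁴)/(8·82.0³·6) = 30.606 N/mm
N_t = 8; L_s = 10.0·8 = 80 mm; δ_solid = L₀ − L_s = 160 − 80 = 80 mm
δ = F/k = 1590/30.606 = 51.951 mm
δ < δ_solid → spring does not go solid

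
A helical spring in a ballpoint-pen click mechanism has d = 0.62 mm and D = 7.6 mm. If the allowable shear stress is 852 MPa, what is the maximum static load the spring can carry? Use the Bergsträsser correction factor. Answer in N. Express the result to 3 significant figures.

C = D/d = 7.6/0.62 = 12.2581
K_B = (4C+2)/(4C−3) = 51.032/46.032 = 1.1086
τ_max = K·8FD/(πd³) → F_max = τ_allow·πd³/(8DK)
F_max = 852·π·0.62³/(8·7.6·1.1086) = 637.92/67.404 = 9.4641 N

9.46 N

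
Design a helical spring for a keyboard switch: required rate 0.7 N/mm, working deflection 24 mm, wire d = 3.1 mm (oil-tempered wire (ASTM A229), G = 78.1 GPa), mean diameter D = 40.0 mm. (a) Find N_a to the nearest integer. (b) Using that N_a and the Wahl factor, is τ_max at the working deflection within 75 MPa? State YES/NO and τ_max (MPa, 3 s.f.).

(a) 20 coils; (b) YES, τ_max = 64.2 MPa

N_a = Gd⁴/(8D³k) = (78.1×10³)(3.1⁴)/(8·40.0³·0.7) = 20.12 → N_a = 20
Actual rate k = Gd⁴/(8D³·20) = 0.70437 N/mm
Working load F = kδ = 0.70437·24 = 16.905 N
C = 40.0/3.1 = 12.9032; K_W = (4C−1)/(4C−4)+0.615/C = 1.1107
τ_max = K_W·8FD/(πd³) = 1.1107·57.8 = 64.196 MPa
τ_max ≤ 75 MPa → acceptable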